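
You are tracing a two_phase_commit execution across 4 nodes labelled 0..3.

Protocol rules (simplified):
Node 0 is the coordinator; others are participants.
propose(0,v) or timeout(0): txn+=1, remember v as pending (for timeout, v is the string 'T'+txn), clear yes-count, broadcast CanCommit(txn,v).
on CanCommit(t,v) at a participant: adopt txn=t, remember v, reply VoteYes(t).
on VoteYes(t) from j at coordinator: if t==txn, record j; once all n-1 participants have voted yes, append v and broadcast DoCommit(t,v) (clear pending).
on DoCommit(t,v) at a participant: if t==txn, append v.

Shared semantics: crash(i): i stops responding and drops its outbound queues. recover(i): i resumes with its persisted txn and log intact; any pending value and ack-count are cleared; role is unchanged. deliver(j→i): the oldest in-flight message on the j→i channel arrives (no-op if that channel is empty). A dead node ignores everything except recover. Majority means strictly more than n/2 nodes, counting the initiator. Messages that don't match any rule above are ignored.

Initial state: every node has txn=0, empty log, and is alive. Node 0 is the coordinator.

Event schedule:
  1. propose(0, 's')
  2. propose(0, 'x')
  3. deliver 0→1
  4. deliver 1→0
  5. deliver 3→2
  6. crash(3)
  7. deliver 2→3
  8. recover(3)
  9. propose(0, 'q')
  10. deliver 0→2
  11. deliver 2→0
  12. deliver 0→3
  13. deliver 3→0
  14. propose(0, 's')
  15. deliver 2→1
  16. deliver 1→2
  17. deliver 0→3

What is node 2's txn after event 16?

step 1 propose(0,'s'): 0={coor,t=1,log=-}
step 2 propose(0,'x'): 0={coor,t=2,log=-}
step 3 deliver 0→1: 1={part,t=1,log=-}
step 4 deliver 1→0: —
step 5 deliver 3→2: —
step 6 crash(3): 3={✗part,t=0,log=-}
step 7 deliver 2→3: —
step 8 recover(3): 3={part,t=0,log=-}
step 9 propose(0,'q'): 0={coor,t=3,log=-}
step 10 deliver 0→2: 2={part,t=1,log=-}
step 11 deliver 2→0: —
step 12 deliver 0→3: 3={part,t=1,log=-}
step 13 deliver 3→0: —
step 14 propose(0,'s'): 0={coor,t=4,log=-}
step 15 deliver 2→1: —
step 16 deliver 1→2: —

1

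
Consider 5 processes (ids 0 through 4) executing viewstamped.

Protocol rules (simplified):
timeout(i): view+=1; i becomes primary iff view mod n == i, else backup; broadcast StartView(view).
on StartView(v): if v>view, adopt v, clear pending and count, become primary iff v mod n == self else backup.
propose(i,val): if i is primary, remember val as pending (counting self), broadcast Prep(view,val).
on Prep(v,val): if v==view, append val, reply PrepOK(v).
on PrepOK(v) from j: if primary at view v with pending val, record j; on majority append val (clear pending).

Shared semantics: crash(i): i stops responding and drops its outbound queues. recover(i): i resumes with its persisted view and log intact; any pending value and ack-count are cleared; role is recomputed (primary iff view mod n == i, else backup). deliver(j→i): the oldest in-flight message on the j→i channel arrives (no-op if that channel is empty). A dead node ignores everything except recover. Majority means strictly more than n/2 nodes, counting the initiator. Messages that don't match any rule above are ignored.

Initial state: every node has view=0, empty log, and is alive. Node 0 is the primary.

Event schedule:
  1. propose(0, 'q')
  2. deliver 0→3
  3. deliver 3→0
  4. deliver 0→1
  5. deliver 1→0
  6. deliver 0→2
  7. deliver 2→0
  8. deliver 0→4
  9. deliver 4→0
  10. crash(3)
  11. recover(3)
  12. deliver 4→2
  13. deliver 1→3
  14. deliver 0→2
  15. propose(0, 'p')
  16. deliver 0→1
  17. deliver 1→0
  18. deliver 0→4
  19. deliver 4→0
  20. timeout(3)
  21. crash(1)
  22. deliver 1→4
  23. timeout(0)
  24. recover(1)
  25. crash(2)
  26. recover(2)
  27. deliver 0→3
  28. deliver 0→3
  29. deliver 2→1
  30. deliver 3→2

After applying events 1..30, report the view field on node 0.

e1 propose(0,'q'): ·
e2 deliver 0→3: 3[back,v=0,q]
e3 deliver 3→0: ·
e4 deliver 0→1: 1[back,v=0,q]
e5 deliver 1→0: 0[prim,v=0,q]
e6 deliver 0→2: 2[back,v=0,q]
e7 deliver 2→0: ·
e8 deliver 0→4: 4[back,v=0,q]
e9 deliver 4→0: ·
e10 crash(3): 3[✗back,v=0,q]
e11 recover(3): 3[back,v=0,q]
e12 deliver 4→2: ·
e13 deliver 1→3: ·
e14 deliver 0→2: ·
e15 propose(0,'p'): ·
e16 deliver 0→1: 1[back,v=0,q,p]
e17 deliver 1→0: ·
e18 deliver 0→4: 4[back,v=0,q,p]
e19 deliver 4→0: 0[prim,v=0,q,p]
e20 timeout(3): 3[back,v=1,q]
e21 crash(1): 1[✗back,v=0,q,p]
e22 deliver 1→4: ·
e23 timeout(0): 0[back,v=1,q,p]
e24 recover(1): 1[back,v=0,q,p]
e25 crash(2): 2[✗back,v=0,q]
e26 recover(2): 2[back,v=0,q]
e27 deliver 0→3: ·
e28 deliver 0→3: ·
e29 deliver 2→1: ·
e30 deliver 3→2: 2[back,v=1,q]

1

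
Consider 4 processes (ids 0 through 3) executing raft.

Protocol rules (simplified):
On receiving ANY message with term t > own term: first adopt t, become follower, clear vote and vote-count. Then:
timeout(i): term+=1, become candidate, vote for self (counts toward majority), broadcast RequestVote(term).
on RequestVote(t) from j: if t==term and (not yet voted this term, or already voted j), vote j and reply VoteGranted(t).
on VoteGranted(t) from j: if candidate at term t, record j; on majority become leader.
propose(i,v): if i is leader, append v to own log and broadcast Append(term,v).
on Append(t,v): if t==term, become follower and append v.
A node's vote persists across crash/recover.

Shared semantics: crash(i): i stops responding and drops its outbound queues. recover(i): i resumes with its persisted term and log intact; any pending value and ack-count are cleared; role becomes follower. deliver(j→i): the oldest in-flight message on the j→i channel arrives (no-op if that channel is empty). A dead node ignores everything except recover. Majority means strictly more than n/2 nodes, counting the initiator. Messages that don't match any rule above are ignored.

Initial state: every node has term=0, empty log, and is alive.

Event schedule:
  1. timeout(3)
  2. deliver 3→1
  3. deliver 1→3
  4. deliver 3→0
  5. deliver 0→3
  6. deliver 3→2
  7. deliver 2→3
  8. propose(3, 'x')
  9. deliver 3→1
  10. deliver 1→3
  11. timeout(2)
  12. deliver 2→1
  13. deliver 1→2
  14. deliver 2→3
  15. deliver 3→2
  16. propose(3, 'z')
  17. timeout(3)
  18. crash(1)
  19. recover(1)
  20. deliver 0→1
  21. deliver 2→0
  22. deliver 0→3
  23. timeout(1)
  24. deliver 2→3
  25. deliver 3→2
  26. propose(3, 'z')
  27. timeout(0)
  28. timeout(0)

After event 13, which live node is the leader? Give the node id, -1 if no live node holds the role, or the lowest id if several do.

e1 timeout(3): 3[cand,t=1,-]
e2 deliver 3→1: 1[foll,t=1,-]
e3 deliver 1→3: ·
e4 deliver 3→0: 0[foll,t=1,-]
e5 deliver 0→3: 3[lead,t=1,-]
e6 deliver 3→2: 2[foll,t=1,-]
e7 deliver 2→3: ·
e8 propose(3,'x'): 3[lead,t=1,x]
e9 deliver 3→1: 1[foll,t=1,x]
e10 deliver 1→3: ·
e11 timeout(2): 2[cand,t=2,-]
e12 deliver 2→1: 1[foll,t=2,x]
e13 deliver 1→2: ·

3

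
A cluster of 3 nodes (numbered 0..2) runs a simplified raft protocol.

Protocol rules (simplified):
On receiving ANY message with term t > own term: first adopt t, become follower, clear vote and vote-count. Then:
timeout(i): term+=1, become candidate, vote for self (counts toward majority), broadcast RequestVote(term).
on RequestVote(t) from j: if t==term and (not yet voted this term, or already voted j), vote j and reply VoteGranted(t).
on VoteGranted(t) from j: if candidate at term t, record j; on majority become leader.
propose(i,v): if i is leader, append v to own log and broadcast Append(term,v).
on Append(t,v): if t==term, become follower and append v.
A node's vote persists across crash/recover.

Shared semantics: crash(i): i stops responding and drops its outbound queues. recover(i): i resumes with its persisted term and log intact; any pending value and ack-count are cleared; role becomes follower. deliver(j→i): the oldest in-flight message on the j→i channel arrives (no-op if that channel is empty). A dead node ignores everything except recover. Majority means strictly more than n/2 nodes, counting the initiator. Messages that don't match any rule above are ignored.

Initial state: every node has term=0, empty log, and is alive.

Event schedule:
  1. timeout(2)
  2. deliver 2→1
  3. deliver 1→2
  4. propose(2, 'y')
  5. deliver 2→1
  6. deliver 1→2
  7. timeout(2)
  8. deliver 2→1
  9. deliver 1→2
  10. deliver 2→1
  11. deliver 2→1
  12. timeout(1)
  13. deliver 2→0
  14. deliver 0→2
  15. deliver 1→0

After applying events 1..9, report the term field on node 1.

2

1. timeout(2):  <2:cand t1 ->
2. deliver 2→1:  <1:foll t1 ->
3. deliver 1→2:  <2:lead t1 ->
4. propose(2,'y'):  <2:lead t1 y>
5. deliver 2→1:  <1:foll t1 y>
6. deliver 1→2:  nop
7. timeout(2):  <2:cand t2 y>
8. deliver 2→1:  <1:foll t2 y>
9. deliver 1→2:  <2:lead t2 y>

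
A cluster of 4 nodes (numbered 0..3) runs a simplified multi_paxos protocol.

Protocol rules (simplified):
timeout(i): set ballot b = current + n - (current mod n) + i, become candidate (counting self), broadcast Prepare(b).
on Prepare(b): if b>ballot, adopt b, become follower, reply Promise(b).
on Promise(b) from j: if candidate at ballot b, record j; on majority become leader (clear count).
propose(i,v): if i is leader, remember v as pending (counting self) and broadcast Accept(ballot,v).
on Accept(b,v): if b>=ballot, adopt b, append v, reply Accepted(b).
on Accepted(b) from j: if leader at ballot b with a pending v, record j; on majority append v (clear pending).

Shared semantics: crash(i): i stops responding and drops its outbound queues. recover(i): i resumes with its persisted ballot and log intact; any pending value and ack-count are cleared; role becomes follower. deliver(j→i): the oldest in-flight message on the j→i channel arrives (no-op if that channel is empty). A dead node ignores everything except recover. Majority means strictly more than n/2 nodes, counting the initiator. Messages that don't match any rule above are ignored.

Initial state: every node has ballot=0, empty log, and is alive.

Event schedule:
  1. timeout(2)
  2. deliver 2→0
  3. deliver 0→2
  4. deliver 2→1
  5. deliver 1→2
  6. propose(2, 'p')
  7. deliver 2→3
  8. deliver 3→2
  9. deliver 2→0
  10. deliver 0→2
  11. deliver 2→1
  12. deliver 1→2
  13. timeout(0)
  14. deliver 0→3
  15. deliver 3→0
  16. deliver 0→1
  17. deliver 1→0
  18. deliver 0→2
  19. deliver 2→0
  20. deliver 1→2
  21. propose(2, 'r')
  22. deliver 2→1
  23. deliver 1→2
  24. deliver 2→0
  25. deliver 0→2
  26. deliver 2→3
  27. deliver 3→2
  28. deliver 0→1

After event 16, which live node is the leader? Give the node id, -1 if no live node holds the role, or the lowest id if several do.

[1] timeout(2) → N2(cand b6 [-])
[2] deliver 2→0 → N0(foll b6 [-])
[3] deliver 0→2 → ∅
[4] deliver 2→1 → N1(foll b6 [-])
[5] deliver 1→2 → N2(lead b6 [-])
[6] propose(2,'p') → ∅
[7] deliver 2→3 → N3(foll b6 [-])
[8] deliver 3→2 → ∅
[9] deliver 2→0 → N0(foll b6 [p])
[10] deliver 0→2 → ∅
[11] deliver 2→1 → N1(foll b6 [p])
[12] deliver 1→2 → N2(lead b6 [p])
[13] timeout(0) → N0(cand b8 [p])
[14] deliver 0→3 → N3(foll b8 [-])
[15] deliver 3→0 → ∅
[16] deliver 0→1 → N1(foll b8 [p])

2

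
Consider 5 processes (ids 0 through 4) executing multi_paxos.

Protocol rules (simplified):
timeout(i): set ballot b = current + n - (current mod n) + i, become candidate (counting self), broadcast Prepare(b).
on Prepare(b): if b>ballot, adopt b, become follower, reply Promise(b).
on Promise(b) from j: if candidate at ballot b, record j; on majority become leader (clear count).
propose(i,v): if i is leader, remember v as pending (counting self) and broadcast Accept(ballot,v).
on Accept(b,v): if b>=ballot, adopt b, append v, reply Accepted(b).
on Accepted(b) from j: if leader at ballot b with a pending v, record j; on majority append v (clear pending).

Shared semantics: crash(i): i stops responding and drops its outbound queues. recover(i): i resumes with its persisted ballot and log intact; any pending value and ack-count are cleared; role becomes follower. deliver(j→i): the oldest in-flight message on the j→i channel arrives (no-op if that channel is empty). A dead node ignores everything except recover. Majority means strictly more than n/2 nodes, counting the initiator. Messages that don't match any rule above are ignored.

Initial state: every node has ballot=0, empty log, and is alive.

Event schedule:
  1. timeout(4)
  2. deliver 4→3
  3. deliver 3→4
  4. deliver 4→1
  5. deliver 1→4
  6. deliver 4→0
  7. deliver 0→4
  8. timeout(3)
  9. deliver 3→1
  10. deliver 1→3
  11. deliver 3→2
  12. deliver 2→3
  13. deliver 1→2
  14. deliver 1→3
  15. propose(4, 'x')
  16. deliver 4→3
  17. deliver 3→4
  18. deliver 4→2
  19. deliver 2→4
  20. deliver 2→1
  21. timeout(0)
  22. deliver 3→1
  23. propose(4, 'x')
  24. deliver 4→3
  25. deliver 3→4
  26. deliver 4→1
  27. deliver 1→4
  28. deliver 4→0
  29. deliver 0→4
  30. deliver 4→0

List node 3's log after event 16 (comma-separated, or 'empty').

[1] timeout(4) → N4(cand b9 [-])
[2] deliver 4→3 → N3(foll b9 [-])
[3] deliver 3→4 → ∅
[4] deliver 4→1 → N1(foll b9 [-])
[5] deliver 1→4 → N4(lead b9 [-])
[6] deliver 4→0 → N0(foll b9 [-])
[7] deliver 0→4 → ∅
[8] timeout(3) → N3(cand b13 [-])
[9] deliver 3→1 → N1(foll b13 [-])
[10] deliver 1→3 → ∅
[11] deliver 3→2 → N2(foll b13 [-])
[12] deliver 2→3 → N3(lead b13 [-])
[13] deliver 1→2 → ∅
[14] deliver 1→3 → ∅
[15] propose(4,'x') → ∅
[16] deliver 4→3 → ∅

empty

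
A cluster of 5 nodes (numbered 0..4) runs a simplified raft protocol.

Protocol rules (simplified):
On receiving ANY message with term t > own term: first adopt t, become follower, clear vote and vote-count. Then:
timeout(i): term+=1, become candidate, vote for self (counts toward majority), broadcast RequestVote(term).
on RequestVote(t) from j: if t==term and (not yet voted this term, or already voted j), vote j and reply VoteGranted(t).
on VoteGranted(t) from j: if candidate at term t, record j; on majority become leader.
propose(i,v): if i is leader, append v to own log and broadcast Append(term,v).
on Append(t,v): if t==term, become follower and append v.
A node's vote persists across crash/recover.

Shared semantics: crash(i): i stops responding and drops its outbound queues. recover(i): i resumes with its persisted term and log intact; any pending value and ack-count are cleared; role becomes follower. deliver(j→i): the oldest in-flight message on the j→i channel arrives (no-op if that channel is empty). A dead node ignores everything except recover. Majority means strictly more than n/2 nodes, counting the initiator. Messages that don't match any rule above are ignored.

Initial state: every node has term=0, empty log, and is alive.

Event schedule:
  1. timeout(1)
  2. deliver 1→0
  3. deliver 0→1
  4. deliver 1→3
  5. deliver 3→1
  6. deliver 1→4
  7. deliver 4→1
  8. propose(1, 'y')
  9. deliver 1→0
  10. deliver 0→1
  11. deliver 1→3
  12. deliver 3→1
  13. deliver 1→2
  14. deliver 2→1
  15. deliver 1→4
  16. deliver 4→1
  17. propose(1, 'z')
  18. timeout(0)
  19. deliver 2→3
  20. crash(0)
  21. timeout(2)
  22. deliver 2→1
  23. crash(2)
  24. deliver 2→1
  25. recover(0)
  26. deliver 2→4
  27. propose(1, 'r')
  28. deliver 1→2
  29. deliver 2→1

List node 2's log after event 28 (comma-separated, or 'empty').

1. timeout(1):  <1:cand t1 ->
2. deliver 1→0:  <0:foll t1 ->
3. deliver 0→1:  nop
4. deliver 1→3:  <3:foll t1 ->
5. deliver 3→1:  <1:lead t1 ->
6. deliver 1→4:  <4:foll t1 ->
7. deliver 4→1:  nop
8. propose(1,'y'):  <1:lead t1 y>
9. deliver 1→0:  <0:foll t1 y>
10. deliver 0→1:  nop
11. deliver 1→3:  <3:foll t1 y>
12. deliver 3→1:  nop
13. deliver 1→2:  <2:foll t1 ->
14. deliver 2→1:  nop
15. deliver 1→4:  <4:foll t1 y>
16. deliver 4→1:  nop
17. propose(1,'z'):  <1:lead t1 y,z>
18. timeout(0):  <0:cand t2 y>
19. deliver 2→3:  nop
20. crash(0):  <0:✗cand t2 y>
21. timeout(2):  <2:cand t2 ->
22. deliver 2→1:  <1:foll t2 y,z>
23. crash(2):  <2:✗cand t2 ->
24. deliver 2→1:  nop
25. recover(0):  <0:foll t2 y>
26. deliver 2→4:  nop
27. propose(1,'r'):  nop
28. deliver 1→2:  nop

empty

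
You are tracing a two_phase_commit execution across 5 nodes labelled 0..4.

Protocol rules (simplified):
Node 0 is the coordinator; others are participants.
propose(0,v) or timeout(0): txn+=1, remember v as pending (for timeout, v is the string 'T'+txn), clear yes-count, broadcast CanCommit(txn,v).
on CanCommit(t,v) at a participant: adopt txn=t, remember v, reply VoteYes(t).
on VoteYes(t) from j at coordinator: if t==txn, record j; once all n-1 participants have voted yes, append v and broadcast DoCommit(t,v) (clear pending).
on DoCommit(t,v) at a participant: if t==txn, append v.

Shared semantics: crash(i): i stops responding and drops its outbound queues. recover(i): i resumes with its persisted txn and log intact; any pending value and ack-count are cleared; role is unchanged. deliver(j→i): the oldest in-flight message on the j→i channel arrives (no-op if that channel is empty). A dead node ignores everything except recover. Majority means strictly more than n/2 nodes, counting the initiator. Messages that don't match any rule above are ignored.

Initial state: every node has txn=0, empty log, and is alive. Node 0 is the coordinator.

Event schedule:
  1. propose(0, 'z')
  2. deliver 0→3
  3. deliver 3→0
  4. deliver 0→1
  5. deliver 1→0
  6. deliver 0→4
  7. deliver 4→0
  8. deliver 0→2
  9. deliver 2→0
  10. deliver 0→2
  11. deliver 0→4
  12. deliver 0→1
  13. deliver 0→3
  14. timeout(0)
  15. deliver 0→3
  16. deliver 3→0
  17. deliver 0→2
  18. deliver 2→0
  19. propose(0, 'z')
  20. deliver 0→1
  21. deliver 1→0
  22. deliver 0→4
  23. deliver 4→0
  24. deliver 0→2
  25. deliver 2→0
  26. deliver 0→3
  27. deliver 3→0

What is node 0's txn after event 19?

3

e1 propose(0,'z'): 0[coor,t=1,-]
e2 deliver 0→3: 3[part,t=1,-]
e3 deliver 3→0: ·
e4 deliver 0→1: 1[part,t=1,-]
e5 deliver 1→0: ·
e6 deliver 0→4: 4[part,t=1,-]
e7 deliver 4→0: ·
e8 deliver 0→2: 2[part,t=1,-]
e9 deliver 2→0: 0[coor,t=1,z]
e10 deliver 0→2: 2[part,t=1,z]
e11 deliver 0→4: 4[part,t=1,z]
e12 deliver 0→1: 1[part,t=1,z]
e13 deliver 0→3: 3[part,t=1,z]
e14 timeout(0): 0[coor,t=2,z]
e15 deliver 0→3: 3[part,t=2,z]
e16 deliver 3→0: ·
e17 deliver 0→2: 2[part,t=2,z]
e18 deliver 2→0: ·
e19 propose(0,'z'): 0[coor,t=3,z]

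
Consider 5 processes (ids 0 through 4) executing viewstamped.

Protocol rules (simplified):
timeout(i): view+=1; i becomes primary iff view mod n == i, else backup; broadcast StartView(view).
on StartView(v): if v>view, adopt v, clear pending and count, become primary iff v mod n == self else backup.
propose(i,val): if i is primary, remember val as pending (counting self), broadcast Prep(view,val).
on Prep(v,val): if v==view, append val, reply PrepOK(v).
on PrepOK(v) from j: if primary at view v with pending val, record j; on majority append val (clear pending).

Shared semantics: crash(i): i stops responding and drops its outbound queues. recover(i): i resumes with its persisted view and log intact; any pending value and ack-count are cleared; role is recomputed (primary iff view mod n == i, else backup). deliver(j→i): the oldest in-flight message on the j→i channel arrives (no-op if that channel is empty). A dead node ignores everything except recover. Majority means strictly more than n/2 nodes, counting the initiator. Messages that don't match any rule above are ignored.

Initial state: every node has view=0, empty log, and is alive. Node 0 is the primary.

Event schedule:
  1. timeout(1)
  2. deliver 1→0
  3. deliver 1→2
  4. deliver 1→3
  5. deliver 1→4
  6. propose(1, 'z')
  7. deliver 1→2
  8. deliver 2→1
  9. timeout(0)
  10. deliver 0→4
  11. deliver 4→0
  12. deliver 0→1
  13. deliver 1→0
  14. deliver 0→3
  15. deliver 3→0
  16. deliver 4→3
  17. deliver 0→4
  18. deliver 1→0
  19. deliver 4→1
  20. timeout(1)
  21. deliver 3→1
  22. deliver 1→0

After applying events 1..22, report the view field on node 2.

1

after 1 — timeout(1): n1:prim/v1/[-]
after 2 — deliver 1→0: n0:back/v1/[-]
after 3 — deliver 1→2: n2:back/v1/[-]
after 4 — deliver 1→3: n3:back/v1/[-]
after 5 — deliver 1→4: n4:back/v1/[-]
after 6 — propose(1,'z'): ·
after 7 — deliver 1→2: n2:back/v1/[z]
after 8 — deliver 2→1: ·
after 9 — timeout(0): n0:back/v2/[-]
after 10 — deliver 0→4: n4:back/v2/[-]
after 11 — deliver 4→0: ·
after 12 — deliver 0→1: n1:back/v2/[-]
after 13 — deliver 1→0: ·
after 14 — deliver 0→3: n3:back/v2/[-]
after 15 — deliver 3→0: ·
after 16 — deliver 4→3: ·
after 17 — deliver 0→4: ·
after 18 — deliver 1→0: ·
after 19 — deliver 4→1: ·
after 20 — timeout(1): n1:back/v3/[-]
after 21 — deliver 3→1: ·
after 22 — deliver 1→0: n0:back/v3/[-]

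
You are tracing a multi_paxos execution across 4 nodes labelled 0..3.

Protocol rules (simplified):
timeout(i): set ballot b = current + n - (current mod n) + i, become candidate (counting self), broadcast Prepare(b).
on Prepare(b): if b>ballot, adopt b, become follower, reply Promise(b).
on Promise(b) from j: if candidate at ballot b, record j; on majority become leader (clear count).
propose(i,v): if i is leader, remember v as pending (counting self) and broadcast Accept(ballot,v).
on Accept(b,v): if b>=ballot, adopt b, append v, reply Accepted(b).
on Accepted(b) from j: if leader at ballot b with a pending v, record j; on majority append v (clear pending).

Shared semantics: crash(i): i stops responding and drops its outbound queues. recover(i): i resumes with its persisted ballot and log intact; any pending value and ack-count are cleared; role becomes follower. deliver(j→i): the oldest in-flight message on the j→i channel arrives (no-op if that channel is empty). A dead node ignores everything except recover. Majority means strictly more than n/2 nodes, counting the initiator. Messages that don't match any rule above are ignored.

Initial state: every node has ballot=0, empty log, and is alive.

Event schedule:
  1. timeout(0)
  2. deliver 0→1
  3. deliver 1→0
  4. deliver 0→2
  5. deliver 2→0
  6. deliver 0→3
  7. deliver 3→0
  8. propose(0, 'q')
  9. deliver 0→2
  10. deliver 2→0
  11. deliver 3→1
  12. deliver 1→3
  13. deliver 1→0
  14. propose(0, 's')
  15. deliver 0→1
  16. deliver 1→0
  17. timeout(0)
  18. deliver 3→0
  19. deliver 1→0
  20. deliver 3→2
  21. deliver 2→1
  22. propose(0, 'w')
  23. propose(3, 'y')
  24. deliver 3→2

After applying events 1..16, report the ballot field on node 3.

4

1. timeout(0):  <0:cand b4 ->
2. deliver 0→1:  <1:foll b4 ->
3. deliver 1→0:  nop
4. deliver 0→2:  <2:foll b4 ->
5. deliver 2→0:  <0:lead b4 ->
6. deliver 0→3:  <3:foll b4 ->
7. deliver 3→0:  nop
8. propose(0,'q'):  nop
9. deliver 0→2:  <2:foll b4 q>
10. deliver 2→0:  nop
11. deliver 3→1:  nop
12. deliver 1→3:  nop
13. deliver 1→0:  nop
14. propose(0,'s'):  nop
15. deliver 0→1:  <1:foll b4 q>
16. deliver 1→0:  nop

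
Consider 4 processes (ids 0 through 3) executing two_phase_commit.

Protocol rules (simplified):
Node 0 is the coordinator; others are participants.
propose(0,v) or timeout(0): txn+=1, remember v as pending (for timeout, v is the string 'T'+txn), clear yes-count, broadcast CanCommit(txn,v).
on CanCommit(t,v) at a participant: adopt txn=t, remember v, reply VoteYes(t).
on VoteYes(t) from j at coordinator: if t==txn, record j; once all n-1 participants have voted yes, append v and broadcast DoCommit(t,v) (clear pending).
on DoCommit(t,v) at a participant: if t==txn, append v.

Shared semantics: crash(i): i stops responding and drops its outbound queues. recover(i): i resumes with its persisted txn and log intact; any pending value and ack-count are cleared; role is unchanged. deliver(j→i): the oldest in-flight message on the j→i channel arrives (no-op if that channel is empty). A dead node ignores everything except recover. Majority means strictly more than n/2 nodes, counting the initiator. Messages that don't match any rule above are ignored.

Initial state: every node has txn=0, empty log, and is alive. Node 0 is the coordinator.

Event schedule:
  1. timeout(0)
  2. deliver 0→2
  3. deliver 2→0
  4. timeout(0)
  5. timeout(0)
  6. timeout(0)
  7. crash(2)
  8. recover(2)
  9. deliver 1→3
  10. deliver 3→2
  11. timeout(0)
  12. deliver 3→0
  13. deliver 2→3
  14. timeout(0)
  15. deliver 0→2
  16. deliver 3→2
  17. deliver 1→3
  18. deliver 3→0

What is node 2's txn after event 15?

1. timeout(0):  <0:coor t1 ->
2. deliver 0→2:  <2:part t1 ->
3. deliver 2→0:  nop
4. timeout(0):  <0:coor t2 ->
5. timeout(0):  <0:coor t3 ->
6. timeout(0):  <0:coor t4 ->
7. crash(2):  <2:✗part t1 ->
8. recover(2):  <2:part t1 ->
9. deliver 1→3:  nop
10. deliver 3→2:  nop
11. timeout(0):  <0:coor t5 ->
12. deliver 3→0:  nop
13. deliver 2→3:  nop
14. timeout(0):  <0:coor t6 ->
15. deliver 0→2:  <2:part t2 ->

2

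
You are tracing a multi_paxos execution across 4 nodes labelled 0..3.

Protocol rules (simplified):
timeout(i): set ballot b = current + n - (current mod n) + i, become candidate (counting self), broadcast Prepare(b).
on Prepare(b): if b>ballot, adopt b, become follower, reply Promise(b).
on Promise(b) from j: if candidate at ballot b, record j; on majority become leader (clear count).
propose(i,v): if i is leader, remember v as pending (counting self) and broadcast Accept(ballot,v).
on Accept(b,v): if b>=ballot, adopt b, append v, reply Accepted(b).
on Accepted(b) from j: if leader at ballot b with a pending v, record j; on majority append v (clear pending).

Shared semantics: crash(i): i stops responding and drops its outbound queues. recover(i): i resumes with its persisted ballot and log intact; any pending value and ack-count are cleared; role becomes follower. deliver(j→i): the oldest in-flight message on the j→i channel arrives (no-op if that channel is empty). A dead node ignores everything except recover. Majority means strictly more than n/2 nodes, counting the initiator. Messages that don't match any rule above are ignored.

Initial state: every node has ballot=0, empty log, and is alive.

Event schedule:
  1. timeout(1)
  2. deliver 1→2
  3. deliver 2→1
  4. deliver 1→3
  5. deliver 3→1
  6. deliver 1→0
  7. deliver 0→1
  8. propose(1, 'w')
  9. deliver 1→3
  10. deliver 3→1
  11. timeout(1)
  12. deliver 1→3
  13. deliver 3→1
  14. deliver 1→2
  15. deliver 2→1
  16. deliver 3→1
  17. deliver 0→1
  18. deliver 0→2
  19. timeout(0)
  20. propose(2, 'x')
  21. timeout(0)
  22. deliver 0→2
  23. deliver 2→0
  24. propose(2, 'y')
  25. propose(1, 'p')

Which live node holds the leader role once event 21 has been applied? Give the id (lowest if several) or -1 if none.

-1

e1 timeout(1): 1[cand,b=5,-]
e2 deliver 1→2: 2[foll,b=5,-]
e3 deliver 2→1: ·
e4 deliver 1→3: 3[foll,b=5,-]
e5 deliver 3→1: 1[lead,b=5,-]
e6 deliver 1→0: 0[foll,b=5,-]
e7 deliver 0→1: ·
e8 propose(1,'w'): ·
e9 deliver 1→3: 3[foll,b=5,w]
e10 deliver 3→1: ·
e11 timeout(1): 1[cand,b=9,-]
e12 deliver 1→3: 3[foll,b=9,w]
e13 deliver 3→1: ·
e14 deliver 1→2: 2[foll,b=5,w]
e15 deliver 2→1: ·
e16 deliver 3→1: ·
e17 deliver 0→1: ·
e18 deliver 0→2: ·
e19 timeout(0): 0[cand,b=8,-]
e20 propose(2,'x'): ·
e21 timeout(0): 0[cand,b=12,-]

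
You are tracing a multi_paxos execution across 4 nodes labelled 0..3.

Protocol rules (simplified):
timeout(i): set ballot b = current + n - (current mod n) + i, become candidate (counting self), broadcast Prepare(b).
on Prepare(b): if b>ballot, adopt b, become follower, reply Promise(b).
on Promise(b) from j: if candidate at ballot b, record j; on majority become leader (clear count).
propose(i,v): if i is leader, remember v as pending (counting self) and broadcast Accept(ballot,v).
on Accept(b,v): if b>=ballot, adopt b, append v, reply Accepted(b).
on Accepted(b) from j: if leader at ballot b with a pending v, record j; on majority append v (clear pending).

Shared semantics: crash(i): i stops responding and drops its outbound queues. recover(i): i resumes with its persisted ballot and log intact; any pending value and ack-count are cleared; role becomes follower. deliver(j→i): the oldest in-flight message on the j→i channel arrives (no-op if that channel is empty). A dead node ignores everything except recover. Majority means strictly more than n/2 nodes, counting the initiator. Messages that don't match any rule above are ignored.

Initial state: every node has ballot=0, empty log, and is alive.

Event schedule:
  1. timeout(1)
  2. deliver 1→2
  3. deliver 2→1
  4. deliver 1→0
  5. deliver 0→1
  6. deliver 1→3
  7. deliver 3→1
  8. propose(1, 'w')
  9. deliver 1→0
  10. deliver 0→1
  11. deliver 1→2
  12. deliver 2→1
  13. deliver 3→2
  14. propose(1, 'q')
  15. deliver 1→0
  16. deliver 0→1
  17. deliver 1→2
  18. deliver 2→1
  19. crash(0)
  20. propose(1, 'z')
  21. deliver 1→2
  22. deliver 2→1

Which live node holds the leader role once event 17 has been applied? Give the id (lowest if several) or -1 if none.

e1 timeout(1): 1[cand,b=5,-]
e2 deliver 1→2: 2[foll,b=5,-]
e3 deliver 2→1: ·
e4 deliver 1→0: 0[foll,b=5,-]
e5 deliver 0→1: 1[lead,b=5,-]
e6 deliver 1→3: 3[foll,b=5,-]
e7 deliver 3→1: ·
e8 propose(1,'w'): ·
e9 deliver 1→0: 0[foll,b=5,w]
e10 deliver 0→1: ·
e11 deliver 1→2: 2[foll,b=5,w]
e12 deliver 2→1: 1[lead,b=5,w]
e13 deliver 3→2: ·
e14 propose(1,'q'): ·
e15 deliver 1→0: 0[foll,b=5,w,q]
e16 deliver 0→1: ·
e17 deliver 1→2: 2[foll,b=5,w,q]

1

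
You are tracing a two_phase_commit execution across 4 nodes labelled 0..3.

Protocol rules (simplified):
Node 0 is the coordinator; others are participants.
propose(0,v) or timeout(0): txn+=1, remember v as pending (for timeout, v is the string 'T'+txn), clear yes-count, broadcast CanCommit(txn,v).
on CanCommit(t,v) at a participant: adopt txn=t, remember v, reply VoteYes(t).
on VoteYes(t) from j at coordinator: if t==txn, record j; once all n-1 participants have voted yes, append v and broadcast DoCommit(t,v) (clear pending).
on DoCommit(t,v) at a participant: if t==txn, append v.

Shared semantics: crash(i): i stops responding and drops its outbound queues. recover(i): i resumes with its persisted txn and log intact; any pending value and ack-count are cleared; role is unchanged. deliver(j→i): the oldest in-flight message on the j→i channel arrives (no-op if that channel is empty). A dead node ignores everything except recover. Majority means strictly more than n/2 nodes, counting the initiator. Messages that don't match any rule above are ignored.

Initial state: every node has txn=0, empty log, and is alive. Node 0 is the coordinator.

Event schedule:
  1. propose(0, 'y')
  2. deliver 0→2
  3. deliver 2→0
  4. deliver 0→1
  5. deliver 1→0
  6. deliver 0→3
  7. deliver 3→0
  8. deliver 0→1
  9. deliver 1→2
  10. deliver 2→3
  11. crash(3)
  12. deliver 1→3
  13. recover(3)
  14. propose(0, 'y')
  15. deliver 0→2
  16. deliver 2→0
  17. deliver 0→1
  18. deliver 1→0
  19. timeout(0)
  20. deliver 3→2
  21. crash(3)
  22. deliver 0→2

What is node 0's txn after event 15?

2

step 1 propose(0,'y'): 0={coor,t=1,log=-}
step 2 deliver 0→2: 2={part,t=1,log=-}
step 3 deliver 2→0: —
step 4 deliver 0→1: 1={part,t=1,log=-}
step 5 deliver 1→0: —
step 6 deliver 0→3: 3={part,t=1,log=-}
step 7 deliver 3→0: 0={coor,t=1,log=y}
step 8 deliver 0→1: 1={part,t=1,log=y}
step 9 deliver 1→2: —
step 10 deliver 2→3: —
step 11 crash(3): 3={✗part,t=1,log=-}
step 12 deliver 1→3: —
step 13 recover(3): 3={part,t=1,log=-}
step 14 propose(0,'y'): 0={coor,t=2,log=y}
step 15 deliver 0→2: 2={part,t=1,log=y}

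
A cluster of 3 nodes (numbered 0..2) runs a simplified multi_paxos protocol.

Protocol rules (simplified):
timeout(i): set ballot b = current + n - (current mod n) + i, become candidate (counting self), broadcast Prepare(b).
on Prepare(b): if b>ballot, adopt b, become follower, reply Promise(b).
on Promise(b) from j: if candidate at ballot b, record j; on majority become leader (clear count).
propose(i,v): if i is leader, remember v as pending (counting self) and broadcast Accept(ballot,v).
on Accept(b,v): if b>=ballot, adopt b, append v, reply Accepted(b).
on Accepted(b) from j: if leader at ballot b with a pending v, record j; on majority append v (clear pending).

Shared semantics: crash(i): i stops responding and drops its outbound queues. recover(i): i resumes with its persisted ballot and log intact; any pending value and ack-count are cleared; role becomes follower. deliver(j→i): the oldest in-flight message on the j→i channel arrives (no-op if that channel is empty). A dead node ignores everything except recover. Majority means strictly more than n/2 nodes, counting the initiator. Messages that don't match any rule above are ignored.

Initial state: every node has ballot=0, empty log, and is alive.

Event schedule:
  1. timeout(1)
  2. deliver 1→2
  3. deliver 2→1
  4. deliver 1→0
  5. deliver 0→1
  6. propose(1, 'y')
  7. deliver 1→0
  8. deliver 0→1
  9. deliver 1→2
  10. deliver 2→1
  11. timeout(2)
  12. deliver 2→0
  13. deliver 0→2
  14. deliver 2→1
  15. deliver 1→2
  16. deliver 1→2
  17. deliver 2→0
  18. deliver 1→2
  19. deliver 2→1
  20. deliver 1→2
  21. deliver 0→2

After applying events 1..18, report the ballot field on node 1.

8

after 1 — timeout(1): n1:cand/b4/[-]
after 2 — deliver 1→2: n2:foll/b4/[-]
after 3 — deliver 2→1: n1:lead/b4/[-]
after 4 — deliver 1→0: n0:foll/b4/[-]
after 5 — deliver 0→1: ·
after 6 — propose(1,'y'): ·
after 7 — deliver 1→0: n0:foll/b4/[y]
after 8 — deliver 0→1: n1:lead/b4/[y]
after 9 — deliver 1→2: n2:foll/b4/[y]
after 10 — deliver 2→1: ·
after 11 — timeout(2): n2:cand/b8/[y]
after 12 — deliver 2→0: n0:foll/b8/[y]
after 13 — deliver 0→2: n2:lead/b8/[y]
after 14 — deliver 2→1: n1:foll/b8/[y]
after 15 — deliver 1→2: ·
after 16 — deliver 1→2: ·
after 17 — deliver 2→0: ·
after 18 — deliver 1→2: ·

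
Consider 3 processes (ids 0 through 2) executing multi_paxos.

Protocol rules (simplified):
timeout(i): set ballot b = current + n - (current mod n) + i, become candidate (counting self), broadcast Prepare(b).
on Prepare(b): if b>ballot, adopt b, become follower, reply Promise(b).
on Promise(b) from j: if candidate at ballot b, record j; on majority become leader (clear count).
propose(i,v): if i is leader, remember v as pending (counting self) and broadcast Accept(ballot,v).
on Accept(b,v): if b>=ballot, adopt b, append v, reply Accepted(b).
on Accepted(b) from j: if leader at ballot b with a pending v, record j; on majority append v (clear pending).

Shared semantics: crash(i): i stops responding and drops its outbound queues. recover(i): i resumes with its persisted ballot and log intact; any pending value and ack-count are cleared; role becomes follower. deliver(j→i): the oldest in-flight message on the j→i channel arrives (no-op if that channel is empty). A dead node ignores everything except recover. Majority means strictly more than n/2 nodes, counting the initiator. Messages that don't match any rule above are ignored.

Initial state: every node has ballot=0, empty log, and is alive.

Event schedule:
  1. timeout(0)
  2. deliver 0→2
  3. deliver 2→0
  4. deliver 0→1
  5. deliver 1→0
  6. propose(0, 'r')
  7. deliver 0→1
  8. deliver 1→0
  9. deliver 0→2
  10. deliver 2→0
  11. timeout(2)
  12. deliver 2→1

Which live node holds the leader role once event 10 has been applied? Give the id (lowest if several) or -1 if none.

0

after 1 — timeout(0): n0:cand/b3/[-]
after 2 — deliver 0→2: n2:foll/b3/[-]
after 3 — deliver 2→0: n0:lead/b3/[-]
after 4 — deliver 0→1: n1:foll/b3/[-]
after 5 — deliver 1→0: ·
after 6 — propose(0,'r'): ·
after 7 — deliver 0→1: n1:foll/b3/[r]
after 8 — deliver 1→0: n0:lead/b3/[r]
after 9 — deliver 0→2: n2:foll/b3/[r]
after 10 — deliver 2→0: ·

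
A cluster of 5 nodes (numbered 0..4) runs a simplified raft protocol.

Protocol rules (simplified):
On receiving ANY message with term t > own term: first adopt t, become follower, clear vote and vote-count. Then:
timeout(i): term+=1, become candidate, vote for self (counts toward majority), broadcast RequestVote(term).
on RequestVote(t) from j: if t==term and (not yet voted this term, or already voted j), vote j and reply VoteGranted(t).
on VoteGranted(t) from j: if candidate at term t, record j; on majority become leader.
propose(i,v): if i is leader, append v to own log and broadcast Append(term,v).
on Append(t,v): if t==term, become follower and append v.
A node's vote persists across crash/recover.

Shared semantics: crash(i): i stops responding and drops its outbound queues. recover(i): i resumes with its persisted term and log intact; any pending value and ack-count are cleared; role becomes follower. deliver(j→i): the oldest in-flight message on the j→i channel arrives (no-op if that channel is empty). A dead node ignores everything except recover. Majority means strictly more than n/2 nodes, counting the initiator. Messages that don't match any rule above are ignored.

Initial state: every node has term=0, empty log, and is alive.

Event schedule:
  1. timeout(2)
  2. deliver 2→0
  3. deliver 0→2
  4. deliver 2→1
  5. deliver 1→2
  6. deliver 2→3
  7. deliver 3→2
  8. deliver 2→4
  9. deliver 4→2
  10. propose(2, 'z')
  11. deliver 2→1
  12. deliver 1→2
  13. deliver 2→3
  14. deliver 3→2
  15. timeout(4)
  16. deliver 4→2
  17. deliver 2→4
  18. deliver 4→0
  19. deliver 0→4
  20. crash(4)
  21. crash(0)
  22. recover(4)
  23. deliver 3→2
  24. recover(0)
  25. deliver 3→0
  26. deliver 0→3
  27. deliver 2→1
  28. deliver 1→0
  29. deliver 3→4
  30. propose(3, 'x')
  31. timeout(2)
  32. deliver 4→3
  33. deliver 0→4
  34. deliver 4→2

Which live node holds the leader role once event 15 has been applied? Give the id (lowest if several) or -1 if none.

2

e1 timeout(2): 2[cand,t=1,-]
e2 deliver 2→0: 0[foll,t=1,-]
e3 deliver 0→2: ·
e4 deliver 2→1: 1[foll,t=1,-]
e5 deliver 1→2: 2[lead,t=1,-]
e6 deliver 2→3: 3[foll,t=1,-]
e7 deliver 3→2: ·
e8 deliver 2→4: 4[foll,t=1,-]
e9 deliver 4→2: ·
e10 propose(2,'z'): 2[lead,t=1,z]
e11 deliver 2→1: 1[foll,t=1,z]
e12 deliver 1→2: ·
e13 deliver 2→3: 3[foll,t=1,z]
e14 deliver 3→2: ·
e15 timeout(4): 4[cand,t=2,-]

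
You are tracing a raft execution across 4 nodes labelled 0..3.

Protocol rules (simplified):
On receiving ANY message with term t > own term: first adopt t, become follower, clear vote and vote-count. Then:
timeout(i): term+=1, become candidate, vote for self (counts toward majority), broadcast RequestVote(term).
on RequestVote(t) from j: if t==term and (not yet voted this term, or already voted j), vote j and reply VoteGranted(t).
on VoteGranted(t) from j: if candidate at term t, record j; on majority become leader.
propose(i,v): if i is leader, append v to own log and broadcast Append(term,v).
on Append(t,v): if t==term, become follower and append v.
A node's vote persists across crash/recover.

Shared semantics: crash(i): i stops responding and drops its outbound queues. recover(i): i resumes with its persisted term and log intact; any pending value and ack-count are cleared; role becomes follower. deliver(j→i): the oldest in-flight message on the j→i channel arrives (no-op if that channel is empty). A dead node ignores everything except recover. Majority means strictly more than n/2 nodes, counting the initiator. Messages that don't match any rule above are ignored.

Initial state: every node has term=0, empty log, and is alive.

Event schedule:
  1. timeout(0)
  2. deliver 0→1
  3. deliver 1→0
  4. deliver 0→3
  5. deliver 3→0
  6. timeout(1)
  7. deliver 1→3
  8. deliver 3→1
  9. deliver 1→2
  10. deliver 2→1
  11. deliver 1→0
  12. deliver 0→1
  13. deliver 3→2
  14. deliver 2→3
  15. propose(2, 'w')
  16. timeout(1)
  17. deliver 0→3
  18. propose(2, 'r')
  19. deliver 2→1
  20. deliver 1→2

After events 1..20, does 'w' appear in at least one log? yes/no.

no

after 1 — timeout(0): n0:cand/t1/[-]
after 2 — deliver 0→1: n1:foll/t1/[-]
after 3 — deliver 1→0: ·
after 4 — deliver 0→3: n3:foll/t1/[-]
after 5 — deliver 3→0: n0:lead/t1/[-]
after 6 — timeout(1): n1:cand/t2/[-]
after 7 — deliver 1→3: n3:foll/t2/[-]
after 8 — deliver 3→1: ·
after 9 — deliver 1→2: n2:foll/t2/[-]
after 10 — deliver 2→1: n1:lead/t2/[-]
after 11 — deliver 1→0: n0:foll/t2/[-]
after 12 — deliver 0→1: ·
after 13 — deliver 3→2: ·
after 14 — deliver 2→3: ·
after 15 — propose(2,'w'): ·
after 16 — timeout(1): n1:cand/t3/[-]
after 17 — deliver 0→3: ·
after 18 — propose(2,'r'): ·
after 19 — deliver 2→1: ·
after 20 — deliver 1→2: n2:foll/t3/[-]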